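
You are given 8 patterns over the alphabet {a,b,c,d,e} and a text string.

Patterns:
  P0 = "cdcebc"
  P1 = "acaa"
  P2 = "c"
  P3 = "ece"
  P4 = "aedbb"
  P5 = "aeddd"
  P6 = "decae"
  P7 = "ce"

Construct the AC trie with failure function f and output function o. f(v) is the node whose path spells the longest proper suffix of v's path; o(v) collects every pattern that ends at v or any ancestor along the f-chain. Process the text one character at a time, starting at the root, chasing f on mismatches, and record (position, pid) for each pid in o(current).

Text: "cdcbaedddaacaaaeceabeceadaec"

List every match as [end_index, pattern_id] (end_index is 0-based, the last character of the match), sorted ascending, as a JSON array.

Construct AC machine:
Trie nodes:
  0='ε' goto a→7 c→1 d→20 e→11
  1='c' goto d→2 e→25  ←P2
  2='cd' goto c→3
  3='cdc' goto e→4
  4='cdce' goto b→5
  5='cdceb' goto c→6
  6='cdcebc' goto ·  ←P0
  7='a' goto c→8 e→14
  8='ac' goto a→9
  9='aca' goto a→10
  10='acaa' goto ·  ←P1
  11='e' goto c→12
  12='ec' goto e→13
  13='ece' goto ·  ←P3
  14='ae' goto d→15
  15='aed' goto b→16 d→18
  16='aedb' goto b→17
  17='aedbb' goto ·  ←P4
  18='aedd' goto d→19
  19='aeddd' goto ·  ←P5
  20='d' goto e→21
  21='de' goto c→22
  22='dec' goto a→23
  23='deca' goto e→24
  24='decae' goto ·  ←P6
  25='ce' goto ·  ←P7

BFS fail/out derivation:
  fail(1) 'c': from fail(0)=0 chase 'c': 0 ⇒ 0;  out={2}∪out(0)={2}
  fail(7) 'a': from fail(0)=0 chase 'a': 0 ⇒ 0;  out=∅∪out(0)=∅
  fail(11) 'e': from fail(0)=0 chase 'e': 0 ⇒ 0;  out=∅∪out(0)=∅
  fail(20) 'd': from fail(0)=0 chase 'd': 0 ⇒ 0;  out=∅∪out(0)=∅
  fail(2) 'cd': from fail(1)=0 chase 'd': 0 ⇒ 20;  out=∅∪out(20)=∅
  fail(8) 'ac': from fail(7)=0 chase 'c': 0 ⇒ 1;  out=∅∪out(1)={2}
  fail(12) 'ec': from fail(11)=0 chase 'c': 0 ⇒ 1;  out=∅∪out(1)={2}
  fail(14) 'ae': from fail(7)=0 chase 'e': 0 ⇒ 11;  out=∅∪out(11)=∅
  fail(21) 'de': from fail(20)=0 chase 'e': 0 ⇒ 11;  out=∅∪out(11)=∅
  fail(25) 'ce': from fail(1)=0 chase 'e': 0 ⇒ 11;  out={7}∪out(11)={7}
  fail(3) 'cdc': from fail(2)=20 chase 'c': 20→0 ⇒ 1;  out=∅∪out(1)={2}
  fail(9) 'aca': from fail(8)=1 chase 'a': 1→0 ⇒ 7;  out=∅∪out(7)=∅
  fail(13) 'ece': from fail(12)=1 chase 'e': 1 ⇒ 25;  out={3}∪out(25)={3,7}
  fail(15) 'aed': from fail(14)=11 chase 'd': 11→0 ⇒ 20;  out=∅∪out(20)=∅
  fail(22) 'dec': from fail(21)=11 chase 'c': 11 ⇒ 12;  out=∅∪out(12)={2}
  fail(4) 'cdce': from fail(3)=1 chase 'e': 1 ⇒ 25;  out=∅∪out(25)={7}
  fail(10) 'acaa': from fail(9)=7 chase 'a': 7→0 ⇒ 7;  out={1}∪out(7)={1}
  fail(16) 'aedb': from fail(15)=20 chase 'b': 20→0 ⇒ 0;  out=∅∪out(0)=∅
  fail(18) 'aedd': from fail(15)=20 chase 'd': 20→0 ⇒ 20;  out=∅∪out(20)=∅
  fail(23) 'deca': from fail(22)=12 chase 'a': 12→1→0 ⇒ 7;  out=∅∪out(7)=∅
  fail(5) 'cdceb': from fail(4)=25 chase 'b': 25→11→0 ⇒ 0;  out=∅∪out(0)=∅
  fail(17) 'aedbb': from fail(16)=0 chase 'b': 0 ⇒ 0;  out={4}∪out(0)={4}
  fail(19) 'aeddd': from fail(18)=20 chase 'd': 20→0 ⇒ 20;  out={5}∪out(20)={5}
  fail(24) 'decae': from fail(23)=7 chase 'e': 7 ⇒ 14;  out={6}∪out(14)={6}
  fail(6) 'cdcebc': from fail(5)=0 chase 'c': 0 ⇒ 1;  out={0}∪out(1)={0,2}

Scan:
i=0 'c': node 0→1  → match P2@[0:0]
i=1 'd': node 1→2
i=2 'c': node 2→3  → match P2@[2:2]
i=3 'b': node 3→0 ·f
i=4 'a': node 0→7
i=5 'e': node 7→14
i=6 'd': node 14→15
i=7 'd': node 15→18
i=8 'd': node 18→19  → match P5@[4:8]
i=9 'a': node 19→7 ·f
i=10 'a': node 7→7 ·f
i=11 'c': node 7→8  → match P2@[11:11]
i=12 'a': node 8→9
i=13 'a': node 9→10  → match P1@[10:13]
i=14 'a': node 10→7 ·f
i=15 'e': node 7→14
i=16 'c': node 14→12 ·f  → match P2@[16:16]
i=17 'e': node 12→13  → match P3@[15:17],P7@[16:17]
i=18 'a': node 13→7 ·f
i=19 'b': node 7→0 ·f
i=20 'e': node 0→11
i=21 'c': node 11→12  → match P2@[21:21]
i=22 'e': node 12→13  → match P3@[20:22],P7@[21:22]
i=23 'a': node 13→7 ·f
i=24 'd': node 7→20 ·f
i=25 'a': node 20→7 ·f
i=26 'e': node 7→14
i=27 'c': node 14→12 ·f  → match P2@[27:27]

Result: [[0,2],[2,2],[8,5],[11,2],[13,1],[16,2],[17,3],[17,7],[21,2],[22,3],[22,7],[27,2]]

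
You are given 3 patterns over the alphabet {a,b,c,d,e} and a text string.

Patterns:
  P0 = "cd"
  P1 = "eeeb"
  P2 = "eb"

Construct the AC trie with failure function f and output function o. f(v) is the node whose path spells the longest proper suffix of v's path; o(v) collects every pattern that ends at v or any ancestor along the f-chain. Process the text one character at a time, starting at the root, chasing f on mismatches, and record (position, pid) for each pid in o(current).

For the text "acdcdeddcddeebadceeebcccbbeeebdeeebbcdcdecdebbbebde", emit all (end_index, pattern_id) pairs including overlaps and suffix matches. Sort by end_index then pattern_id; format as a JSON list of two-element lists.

Construct AC machine:
Trie (insert patterns):
  0='ε' goto c→1 e→3
  1='c' goto d→2
  2='cd' goto ·  ←P0
  3='e' goto b→7 e→4
  4='ee' goto e→5
  5='eee' goto b→6
  6='eeeb' goto ·  ←P1
  7='eb' goto ·  ←P2

BFS fail/out derivation:
  n1('c'): parent n0 fail=0; on 'c' 0 → fail=0;  out ∅∪∅=∅
  n3('e'): parent n0 fail=0; on 'e' 0 → fail=0;  out ∅∪∅=∅
  n2('cd'): parent n1 fail=0; on 'd' 0 → fail=0;  out {0}∪∅={0}
  n4('ee'): parent n3 fail=0; on 'e' 0 → fail=3;  out ∅∪∅=∅
  n7('eb'): parent n3 fail=0; on 'b' 0 → fail=0;  out {2}∪∅={2}
  n5('eee'): parent n4 fail=3; on 'e' 3 → fail=4;  out ∅∪∅=∅
  n6('eeeb'): parent n5 fail=4; on 'b' 4→3 → fail=7;  out {1}∪{2}={1,2}

Run:
pos 0 'a': at 0
pos 1 'c': at 1
pos 2 'd': at 2  → match P0@[1:2]
pos 3 'c': at 1 ·f
pos 4 'd': at 2  → match P0@[3:4]
pos 5 'e': at 3 ·f
pos 6 'd': at 0 ·f
pos 7 'd': at 0
pos 8 'c': at 1
pos 9 'd': at 2  → match P0@[8:9]
pos 10 'd': at 0 ·f
pos 11 'e': at 3
pos 12 'e': at 4
pos 13 'b': at 7 ·f  → match P2@[12:13]
pos 14 'a': at 0 ·f
pos 15 'd': at 0
pos 16 'c': at 1
pos 17 'e': at 3 ·f
pos 18 'e': at 4
pos 19 'e': at 5
pos 20 'b': at 6  → match P1@[17:20],P2@[19:20]
pos 21 'c': at 1 ·f
pos 22 'c': at 1 ·f
pos 23 'c': at 1 ·f
pos 24 'b': at 0 ·f
pos 25 'b': at 0
pos 26 'e': at 3
pos 27 'e': at 4
pos 28 'e': at 5
pos 29 'b': at 6  → match P1@[26:29],P2@[28:29]
pos 30 'd': at 0 ·f
pos 31 'e': at 3
pos 32 'e': at 4
pos 33 'e': at 5
pos 34 'b': at 6  → match P1@[31:34],P2@[33:34]
pos 35 'b': at 0 ·f
pos 36 'c': at 1
pos 37 'd': at 2  → match P0@[36:37]
pos 38 'c': at 1 ·f
pos 39 'd': at 2  → match P0@[38:39]
pos 40 'e': at 3 ·f
pos 41 'c': at 1 ·f
pos 42 'd': at 2  → match P0@[41:42]
pos 43 'e': at 3 ·f
pos 44 'b': at 7  → match P2@[43:44]
pos 45 'b': at 0 ·f
pos 46 'b': at 0
pos 47 'e': at 3
pos 48 'b': at 7  → match P2@[47:48]
pos 49 'd': at 0 ·f
pos 50 'e': at 3

Matches: [[2,0],[4,0],[9,0],[13,2],[20,1],[20,2],[29,1],[29,2],[34,1],[34,2],[37,0],[39,0],[42,0],[44,2],[48,2]]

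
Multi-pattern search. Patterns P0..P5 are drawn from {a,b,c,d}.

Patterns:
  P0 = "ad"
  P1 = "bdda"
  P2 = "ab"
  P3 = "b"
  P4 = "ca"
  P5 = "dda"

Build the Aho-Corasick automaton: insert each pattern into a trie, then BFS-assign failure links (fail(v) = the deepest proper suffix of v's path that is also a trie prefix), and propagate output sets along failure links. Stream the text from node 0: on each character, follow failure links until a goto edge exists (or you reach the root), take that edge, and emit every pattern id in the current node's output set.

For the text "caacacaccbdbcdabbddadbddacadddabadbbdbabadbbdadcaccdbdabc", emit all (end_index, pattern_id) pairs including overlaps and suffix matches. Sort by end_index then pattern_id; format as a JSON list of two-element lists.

Build automaton:
Trie nodes:
  0='ε' goto a→1 b→3 c→8 d→10
  1='a' goto b→7 d→2
  2='ad' goto ·  ←P0
  3='b' goto d→4  ←P3
  4='bd' goto d→5
  5='bdd' goto a→6
  6='bdda' goto ·  ←P1
  7='ab' goto ·  ←P2
  8='c' goto a→9
  9='ca' goto ·  ←P4
  10='d' goto d→11
  11='dd' goto a→12
  12='dda' goto ·  ←P5

Failure links (BFS by depth):
  n1('a'): parent n0 fail=0; on 'a' 0 → fail=0;  out ∅∪∅=∅
  n3('b'): parent n0 fail=0; on 'b' 0 → fail=0;  out {3}∪∅={3}
  n8('c'): parent n0 fail=0; on 'c' 0 → fail=0;  out ∅∪∅=∅
  n10('d'): parent n0 fail=0; on 'd' 0 → fail=0;  out ∅∪∅=∅
  n2('ad'): parent n1 fail=0; on 'd' 0 → fail=10;  out {0}∪∅={0}
  n4('bd'): parent n3 fail=0; on 'd' 0 → fail=10;  out ∅∪∅=∅
  n7('ab'): parent n1 fail=0; on 'b' 0 → fail=3;  out {2}∪{3}={2,3}
  n9('ca'): parent n8 fail=0; on 'a' 0 → fail=1;  out {4}∪∅={4}
  n11('dd'): parent n10 fail=0; on 'd' 0 → fail=10;  out ∅∪∅=∅
  n5('bdd'): parent n4 fail=10; on 'd' 10 → fail=11;  out ∅∪∅=∅
  n12('dda'): parent n11 fail=10; on 'a' 10→0 → fail=1;  out {5}∪∅={5}
  n6('bdda'): parent n5 fail=11; on 'a' 11 → fail=12;  out {1}∪{5}={1,5}

Text stream:
pos 0 'c': at 8
pos 1 'a': at 9  emit P4@[0:1]
pos 2 'a': at 1 ·f
pos 3 'c': at 8 ·f
pos 4 'a': at 9  emit P4@[3:4]
pos 5 'c': at 8 ·f
pos 6 'a': at 9  emit P4@[5:6]
pos 7 'c': at 8 ·f
pos 8 'c': at 8 ·f
pos 9 'b': at 3 ·f  emit P3@[9:9]
pos 10 'd': at 4
pos 11 'b': at 3 ·f  emit P3@[11:11]
pos 12 'c': at 8 ·f
pos 13 'd': at 10 ·f
pos 14 'a': at 1 ·f
pos 15 'b': at 7  emit P2@[14:15],P3@[15:15]
pos 16 'b': at 3 ·f  emit P3@[16:16]
pos 17 'd': at 4
pos 18 'd': at 5
pos 19 'a': at 6  emit P1@[16:19],P5@[17:19]
pos 20 'd': at 2 ·f  emit P0@[19:20]
pos 21 'b': at 3 ·f  emit P3@[21:21]
pos 22 'd': at 4
pos 23 'd': at 5
pos 24 'a': at 6  emit P1@[21:24],P5@[22:24]
pos 25 'c': at 8 ·f
pos 26 'a': at 9  emit P4@[25:26]
pos 27 'd': at 2 ·f  emit P0@[26:27]
pos 28 'd': at 11 ·f
pos 29 'd': at 11 ·f
pos 30 'a': at 12  emit P5@[28:30]
pos 31 'b': at 7 ·f  emit P2@[30:31],P3@[31:31]
pos 32 'a': at 1 ·f
pos 33 'd': at 2  emit P0@[32:33]
pos 34 'b': at 3 ·f  emit P3@[34:34]
pos 35 'b': at 3 ·f  emit P3@[35:35]
pos 36 'd': at 4
pos 37 'b': at 3 ·f  emit P3@[37:37]
pos 38 'a': at 1 ·f
pos 39 'b': at 7  emit P2@[38:39],P3@[39:39]
pos 40 'a': at 1 ·f
pos 41 'd': at 2  emit P0@[40:41]
pos 42 'b': at 3 ·f  emit P3@[42:42]
pos 43 'b': at 3 ·f  emit P3@[43:43]
pos 44 'd': at 4
pos 45 'a': at 1 ·f
pos 46 'd': at 2  emit P0@[45:46]
pos 47 'c': at 8 ·f
pos 48 'a': at 9  emit P4@[47:48]
pos 49 'c': at 8 ·f
pos 50 'c': at 8 ·f
pos 51 'd': at 10 ·f
pos 52 'b': at 3 ·f  emit P3@[52:52]
pos 53 'd': at 4
pos 54 'a': at 1 ·f
pos 55 'b': at 7  emit P2@[54:55],P3@[55:55]
pos 56 'c': at 8 ·f

Result: [[1,4],[4,4],[6,4],[9,3],[11,3],[15,2],[15,3],[16,3],[19,1],[19,5],[20,0],[21,3],[24,1],[24,5],[26,4],[27,0],[30,5],[31,2],[31,3],[33,0],[34,3],[35,3],[37,3],[39,2],[39,3],[41,0],[42,3],[43,3],[46,0],[48,4],[52,3],[55,2],[55,3]]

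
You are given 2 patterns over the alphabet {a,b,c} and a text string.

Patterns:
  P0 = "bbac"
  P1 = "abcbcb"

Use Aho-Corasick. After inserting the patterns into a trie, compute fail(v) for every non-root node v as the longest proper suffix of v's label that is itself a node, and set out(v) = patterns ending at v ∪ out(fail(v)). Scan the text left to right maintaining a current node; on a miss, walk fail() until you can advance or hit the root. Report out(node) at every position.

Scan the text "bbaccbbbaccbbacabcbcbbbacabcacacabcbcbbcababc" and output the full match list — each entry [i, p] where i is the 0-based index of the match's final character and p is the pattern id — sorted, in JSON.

Build:
Trie (insert patterns):
  n0 'ε': a→5 b→1
  n1 'b': b→2
  n2 'bb': a→3
  n3 'bba': c→4
  n4 'bbac': ·  [P0 ends]
  n5 'a': b→6
  n6 'ab': c→7
  n7 'abc': b→8
  n8 'abcb': c→9
  n9 'abcbc': b→10
  n10 'abcbcb': ·  [P1 ends]

Failure links (BFS by depth):
  n1('b'): parent n0 fail=0; on 'b' 0 → fail=0;  out ∅∪∅=∅
  n5('a'): parent n0 fail=0; on 'a' 0 → fail=0;  out ∅∪∅=∅
  n2('bb'): parent n1 fail=0; on 'b' 0 → fail=1;  out ∅∪∅=∅
  n6('ab'): parent n5 fail=0; on 'b' 0 → fail=1;  out ∅∪∅=∅
  n3('bba'): parent n2 fail=1; on 'a' 1→0 → fail=5;  out ∅∪∅=∅
  n7('abc'): parent n6 fail=1; on 'c' 1→0 → fail=0;  out ∅∪∅=∅
  n4('bbac'): parent n3 fail=5; on 'c' 5→0 → fail=0;  out {0}∪∅={0}
  n8('abcb'): parent n7 fail=0; on 'b' 0 → fail=1;  out ∅∪∅=∅
  n9('abcbc'): parent n8 fail=1; on 'c' 1→0 → fail=0;  out ∅∪∅=∅
  n10('abcbcb'): parent n9 fail=0; on 'b' 0 → fail=1;  out {1}∪∅={1}

Run:
i=0 'b': node 0→1
i=1 'b': node 1→2
i=2 'a': node 2→3
i=3 'c': node 3→4  → match P0@[0:3]
i=4 'c': node 4→0 ·f
i=5 'b': node 0→1
i=6 'b': node 1→2
i=7 'b': node 2→2 ·f
i=8 'a': node 2→3
i=9 'c': node 3→4  → match P0@[6:9]
i=10 'c': node 4→0 ·f
i=11 'b': node 0→1
i=12 'b': node 1→2
i=13 'a': node 2→3
i=14 'c': node 3→4  → match P0@[11:14]
i=15 'a': node 4→5 ·f
i=16 'b': node 5→6
i=17 'c': node 6→7
i=18 'b': node 7→8
i=19 'c': node 8→9
i=20 'b': node 9→10  → match P1@[15:20]
i=21 'b': node 10→2 ·f
i=22 'b': node 2→2 ·f
i=23 'a': node 2→3
i=24 'c': node 3→4  → match P0@[21:24]
i=25 'a': node 4→5 ·f
i=26 'b': node 5→6
i=27 'c': node 6→7
i=28 'a': node 7→5 ·f
i=29 'c': node 5→0 ·f
i=30 'a': node 0→5
i=31 'c': node 5→0 ·f
i=32 'a': node 0→5
i=33 'b': node 5→6
i=34 'c': node 6→7
i=35 'b': node 7→8
i=36 'c': node 8→9
i=37 'b': node 9→10  → match P1@[32:37]
i=38 'b': node 10→2 ·f
i=39 'c': node 2→0 ·f
i=40 'a': node 0→5
i=41 'b': node 5→6
i=42 'a': node 6→5 ·f
i=43 'b': node 5→6
i=44 'c': node 6→7

Matches: [[3,0],[9,0],[14,0],[20,1],[24,0],[37,1]]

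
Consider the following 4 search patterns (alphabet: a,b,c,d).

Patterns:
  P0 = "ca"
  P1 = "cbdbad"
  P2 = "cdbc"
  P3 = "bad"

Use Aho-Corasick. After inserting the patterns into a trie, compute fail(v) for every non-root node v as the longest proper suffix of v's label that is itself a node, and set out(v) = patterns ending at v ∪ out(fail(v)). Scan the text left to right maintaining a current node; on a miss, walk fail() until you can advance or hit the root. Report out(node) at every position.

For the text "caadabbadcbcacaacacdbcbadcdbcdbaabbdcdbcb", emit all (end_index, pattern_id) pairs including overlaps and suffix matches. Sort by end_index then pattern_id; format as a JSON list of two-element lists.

Build:
Trie (insert patterns):
  n0 'ε': b→11 c→1
  n1 'c': a→2 b→3 d→8
  n2 'ca': ·  [P0 ends]
  n3 'cb': d→4
  n4 'cbd': b→5
  n5 'cbdb': a→6
  n6 'cbdba': d→7
  n7 'cbdbad': ·  [P1 ends]
  n8 'cd': b→9
  n9 'cdb': c→10
  n10 'cdbc': ·  [P2 ends]
  n11 'b': a→12
  n12 'ba': d→13
  n13 'bad': ·  [P3 ends]

Failure links (BFS by depth):
  fail(1) 'c': from fail(0)=0 chase 'c': 0 ⇒ 0;  out=∅∪out(0)=∅
  fail(11) 'b': from fail(0)=0 chase 'b': 0 ⇒ 0;  out=∅∪out(0)=∅
  fail(2) 'ca': from fail(1)=0 chase 'a': 0 ⇒ 0;  out={0}∪out(0)={0}
  fail(3) 'cb': from fail(1)=0 chase 'b': 0 ⇒ 11;  out=∅∪out(11)=∅
  fail(8) 'cd': from fail(1)=0 chase 'd': 0 ⇒ 0;  out=∅∪out(0)=∅
  fail(12) 'ba': from fail(11)=0 chase 'a': 0 ⇒ 0;  out=∅∪out(0)=∅
  fail(4) 'cbd': from fail(3)=11 chase 'd': 11→0 ⇒ 0;  out=∅∪out(0)=∅
  fail(9) 'cdb': from fail(8)=0 chase 'b': 0 ⇒ 11;  out=∅∪out(11)=∅
  fail(13) 'bad': from fail(12)=0 chase 'd': 0 ⇒ 0;  out={3}∪out(0)={3}
  fail(5) 'cbdb': from fail(4)=0 chase 'b': 0 ⇒ 11;  out=∅∪out(11)=∅
  fail(10) 'cdbc': from fail(9)=11 chase 'c': 11→0 ⇒ 1;  out={2}∪out(1)={2}
  fail(6) 'cbdba': from fail(5)=11 chase 'a': 11 ⇒ 12;  out=∅∪out(12)=∅
  fail(7) 'cbdbad': from fail(6)=12 chase 'd': 12 ⇒ 13;  out={1}∪out(13)={1,3}

Text stream:
[0] read 'c'  n0⇒n1
[1] read 'a'  n1⇒n2  emit P0@[0:1]
[2] read 'a'  n2⇒n0 ·f
[3] read 'd'  n0⇒n0
[4] read 'a'  n0⇒n0
[5] read 'b'  n0⇒n11
[6] read 'b'  n11⇒n11 ·f
[7] read 'a'  n11⇒n12
[8] read 'd'  n12⇒n13  emit P3@[6:8]
[9] read 'c'  n13⇒n1 ·f
[10] read 'b'  n1⇒n3
[11] read 'c'  n3⇒n1 ·f
[12] read 'a'  n1⇒n2  emit P0@[11:12]
[13] read 'c'  n2⇒n1 ·f
[14] read 'a'  n1⇒n2  emit P0@[13:14]
[15] read 'a'  n2⇒n0 ·f
[16] read 'c'  n0⇒n1
[17] read 'a'  n1⇒n2  emit P0@[16:17]
[18] read 'c'  n2⇒n1 ·f
[19] read 'd'  n1⇒n8
[20] read 'b'  n8⇒n9
[21] read 'c'  n9⇒n10  emit P2@[18:21]
[22] read 'b'  n10⇒n3 ·f
[23] read 'a'  n3⇒n12 ·f
[24] read 'd'  n12⇒n13  emit P3@[22:24]
[25] read 'c'  n13⇒n1 ·f
[26] read 'd'  n1⇒n8
[27] read 'b'  n8⇒n9
[28] read 'c'  n9⇒n10  emit P2@[25:28]
[29] read 'd'  n10⇒n8 ·f
[30] read 'b'  n8⇒n9
[31] read 'a'  n9⇒n12 ·f
[32] read 'a'  n12⇒n0 ·f
[33] read 'b'  n0⇒n11
[34] read 'b'  n11⇒n11 ·f
[35] read 'd'  n11⇒n0 ·f
[36] read 'c'  n0⇒n1
[37] read 'd'  n1⇒n8
[38] read 'b'  n8⇒n9
[39] read 'c'  n9⇒n10  emit P2@[36:39]
[40] read 'b'  n10⇒n3 ·f

All matches (sorted): [[1,0],[8,3],[12,0],[14,0],[17,0],[21,2],[24,3],[28,2],[39,2]]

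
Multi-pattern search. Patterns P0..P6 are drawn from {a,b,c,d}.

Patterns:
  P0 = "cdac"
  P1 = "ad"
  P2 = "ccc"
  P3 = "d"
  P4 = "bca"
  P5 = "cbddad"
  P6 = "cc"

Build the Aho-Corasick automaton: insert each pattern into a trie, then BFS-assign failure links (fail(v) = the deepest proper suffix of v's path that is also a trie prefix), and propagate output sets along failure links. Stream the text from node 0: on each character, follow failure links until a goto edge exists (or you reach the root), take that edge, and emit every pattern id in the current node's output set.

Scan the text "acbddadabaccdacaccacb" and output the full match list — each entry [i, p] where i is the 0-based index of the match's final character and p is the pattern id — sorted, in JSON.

Build automaton:
Trie (insert patterns):
  n0 'ε': a→5 b→10 c→1 d→9
  n1 'c': b→13 c→7 d→2
  n2 'cd': a→3
  n3 'cda': c→4
  n4 'cdac': ·  ←P0
  n5 'a': d→6
  n6 'ad': ·  ←P1
  n7 'cc': c→8  ←P6
  n8 'ccc': ·  ←P2
  n9 'd': ·  ←P3
  n10 'b': c→11
  n11 'bc': a→12
  n12 'bca': ·  ←P4
  n13 'cb': d→14
  n14 'cbd': d→15
  n15 'cbdd': a→16
  n16 'cbdda': d→17
  n17 'cbddad': ·  ←P5

BFS fail/out derivation:
  n1('c'): parent n0 fail=0; on 'c' 0 → fail=0;  out ∅∪∅=∅
  n5('a'): parent n0 fail=0; on 'a' 0 → fail=0;  out ∅∪∅=∅
  n9('d'): parent n0 fail=0; on 'd' 0 → fail=0;  out {3}∪∅={3}
  n10('b'): parent n0 fail=0; on 'b' 0 → fail=0;  out ∅∪∅=∅
  n2('cd'): parent n1 fail=0; on 'd' 0 → fail=9;  out ∅∪{3}={3}
  n6('ad'): parent n5 fail=0; on 'd' 0 → fail=9;  out {1}∪{3}={1,3}
  n7('cc'): parent n1 fail=0; on 'c' 0 → fail=1;  out {6}∪∅={6}
  n11('bc'): parent n10 fail=0; on 'c' 0 → fail=1;  out ∅∪∅=∅
  n13('cb'): parent n1 fail=0; on 'b' 0 → fail=10;  out ∅∪∅=∅
  n3('cda'): parent n2 fail=9; on 'a' 9→0 → fail=5;  out ∅∪∅=∅
  n8('ccc'): parent n7 fail=1; on 'c' 1 → fail=7;  out {2}∪{6}={2,6}
  n12('bca'): parent n11 fail=1; on 'a' 1→0 → fail=5;  out {4}∪∅={4}
  n14('cbd'): parent n13 fail=10; on 'd' 10→0 → fail=9;  out ∅∪{3}={3}
  n4('cdac'): parent n3 fail=5; on 'c' 5→0 → fail=1;  out {0}∪∅={0}
  n15('cbdd'): parent n14 fail=9; on 'd' 9→0 → fail=9;  out ∅∪{3}={3}
  n16('cbdda'): parent n15 fail=9; on 'a' 9→0 → fail=5;  out ∅∪∅=∅
  n17('cbddad'): parent n16 fail=5; on 'd' 5 → fail=6;  out {5}∪{1,3}={1,3,5}

Text stream:
[0] read 'a'  n0⇒n5
[1] read 'c'  n5⇒n1 ·f
[2] read 'b'  n1⇒n13
[3] read 'd'  n13⇒n14  ** P3@[3:3]
[4] read 'd'  n14⇒n15  ** P3@[4:4]
[5] read 'a'  n15⇒n16
[6] read 'd'  n16⇒n17  ** P1@[5:6],P3@[6:6],P5@[1:6]
[7] read 'a'  n17⇒n5 ·f
[8] read 'b'  n5⇒n10 ·f
[9] read 'a'  n10⇒n5 ·f
[10] read 'c'  n5⇒n1 ·f
[11] read 'c'  n1⇒n7  ** P6@[10:11]
[12] read 'd'  n7⇒n2 ·f  ** P3@[12:12]
[13] read 'a'  n2⇒n3
[14] read 'c'  n3⇒n4  ** P0@[11:14]
[15] read 'a'  n4⇒n5 ·f
[16] read 'c'  n5⇒n1 ·f
[17] read 'c'  n1⇒n7  ** P6@[16:17]
[18] read 'a'  n7⇒n5 ·f
[19] read 'c'  n5⇒n1 ·f
[20] read 'b'  n1⇒n13

All matches (sorted): [[3,3],[4,3],[6,1],[6,3],[6,5],[11,6],[12,3],[14,0],[17,6]]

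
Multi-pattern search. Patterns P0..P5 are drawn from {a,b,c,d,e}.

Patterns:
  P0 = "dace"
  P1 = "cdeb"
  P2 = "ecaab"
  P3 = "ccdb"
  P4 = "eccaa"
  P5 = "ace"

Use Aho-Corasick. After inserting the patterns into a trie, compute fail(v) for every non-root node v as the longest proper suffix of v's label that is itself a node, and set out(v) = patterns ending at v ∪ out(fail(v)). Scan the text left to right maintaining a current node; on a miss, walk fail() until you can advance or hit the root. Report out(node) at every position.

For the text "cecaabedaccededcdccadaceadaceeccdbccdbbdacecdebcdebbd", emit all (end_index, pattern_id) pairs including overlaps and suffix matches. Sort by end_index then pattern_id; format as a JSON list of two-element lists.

Build automaton:
Trie nodes:
  n0 'ε': a→20 c→5 d→1 e→9
  n1 'd': a→2
  n2 'da': c→3
  n3 'dac': e→4
  n4 'dace': ·  ←P0
  n5 'c': c→14 d→6
  n6 'cd': e→7
  n7 'cde': b→8
  n8 'cdeb': ·  ←P1
  n9 'e': c→10
  n10 'ec': a→11 c→17
  n11 'eca': a→12
  n12 'ecaa': b→13
  n13 'ecaab': ·  ←P2
  n14 'cc': d→15
  n15 'ccd': b→16
  n16 'ccdb': ·  ←P3
  n17 'ecc': a→18
  n18 'ecca': a→19
  n19 'eccaa': ·  ←P4
  n20 'a': c→21
  n21 'ac': e→22
  n22 'ace': ·  ←P5

Failure links (BFS by depth):
  fail(1) 'd': from fail(0)=0 chase 'd': 0 ⇒ 0;  out=∅∪out(0)=∅
  fail(5) 'c': from fail(0)=0 chase 'c': 0 ⇒ 0;  out=∅∪out(0)=∅
  fail(9) 'e': from fail(0)=0 chase 'e': 0 ⇒ 0;  out=∅∪out(0)=∅
  fail(20) 'a': from fail(0)=0 chase 'a': 0 ⇒ 0;  out=∅∪out(0)=∅
  fail(2) 'da': from fail(1)=0 chase 'a': 0 ⇒ 20;  out=∅∪out(20)=∅
  fail(6) 'cd': from fail(5)=0 chase 'd': 0 ⇒ 1;  out=∅∪out(1)=∅
  fail(10) 'ec': from fail(9)=0 chase 'c': 0 ⇒ 5;  out=∅∪out(5)=∅
  fail(14) 'cc': from fail(5)=0 chase 'c': 0 ⇒ 5;  out=∅∪out(5)=∅
  fail(21) 'ac': from fail(20)=0 chase 'c': 0 ⇒ 5;  out=∅∪out(5)=∅
  fail(3) 'dac': from fail(2)=20 chase 'c': 20 ⇒ 21;  out=∅∪out(21)=∅
  fail(7) 'cde': from fail(6)=1 chase 'e': 1→0 ⇒ 9;  out=∅∪out(9)=∅
  fail(11) 'eca': from fail(10)=5 chase 'a': 5→0 ⇒ 20;  out=∅∪out(20)=∅
  fail(15) 'ccd': from fail(14)=5 chase 'd': 5 ⇒ 6;  out=∅∪out(6)=∅
  fail(17) 'ecc': from fail(10)=5 chase 'c': 5 ⇒ 14;  out=∅∪out(14)=∅
  fail(22) 'ace': from fail(21)=5 chase 'e': 5→0 ⇒ 9;  out={5}∪out(9)={5}
  fail(4) 'dace': from fail(3)=21 chase 'e': 21 ⇒ 22;  out={0}∪out(22)={0,5}
  fail(8) 'cdeb': from fail(7)=9 chase 'b': 9→0 ⇒ 0;  out={1}∪out(0)={1}
  fail(12) 'ecaa': from fail(11)=20 chase 'a': 20→0 ⇒ 20;  out=∅∪out(20)=∅
  fail(16) 'ccdb': from fail(15)=6 chase 'b': 6→1→0 ⇒ 0;  out={3}∪out(0)={3}
  fail(18) 'ecca': from fail(17)=14 chase 'a': 14→5→0 ⇒ 20;  out=∅∪out(20)=∅
  fail(13) 'ecaab': from fail(12)=20 chase 'b': 20→0 ⇒ 0;  out={2}∪out(0)={2}
  fail(19) 'eccaa': from fail(18)=20 chase 'a': 20→0 ⇒ 20;  out={4}∪out(20)={4}

Run:
pos 0 'c': at 5
pos 1 'e': at 9 ·f
pos 2 'c': at 10
pos 3 'a': at 11
pos 4 'a': at 12
pos 5 'b': at 13  → match P2@[1:5]
pos 6 'e': at 9 ·f
pos 7 'd': at 1 ·f
pos 8 'a': at 2
pos 9 'c': at 3
pos 10 'c': at 14 ·f
pos 11 'e': at 9 ·f
pos 12 'd': at 1 ·f
pos 13 'e': at 9 ·f
pos 14 'd': at 1 ·f
pos 15 'c': at 5 ·f
pos 16 'd': at 6
pos 17 'c': at 5 ·f
pos 18 'c': at 14
pos 19 'a': at 20 ·f
pos 20 'd': at 1 ·f
pos 21 'a': at 2
pos 22 'c': at 3
pos 23 'e': at 4  → match P0@[20:23],P5@[21:23]
pos 24 'a': at 20 ·f
pos 25 'd': at 1 ·f
pos 26 'a': at 2
pos 27 'c': at 3
pos 28 'e': at 4  → match P0@[25:28],P5@[26:28]
pos 29 'e': at 9 ·f
pos 30 'c': at 10
pos 31 'c': at 17
pos 32 'd': at 15 ·f
pos 33 'b': at 16  → match P3@[30:33]
pos 34 'c': at 5 ·f
pos 35 'c': at 14
pos 36 'd': at 15
pos 37 'b': at 16  → match P3@[34:37]
pos 38 'b': at 0 ·f
pos 39 'd': at 1
pos 40 'a': at 2
pos 41 'c': at 3
pos 42 'e': at 4  → match P0@[39:42],P5@[40:42]
pos 43 'c': at 10 ·f
pos 44 'd': at 6 ·f
pos 45 'e': at 7
pos 46 'b': at 8  → match P1@[43:46]
pos 47 'c': at 5 ·f
pos 48 'd': at 6
pos 49 'e': at 7
pos 50 'b': at 8  → match P1@[47:50]
pos 51 'b': at 0 ·f
pos 52 'd': at 1

Result: [[5,2],[23,0],[23,5],[28,0],[28,5],[33,3],[37,3],[42,0],[42,5],[46,1],[50,1]]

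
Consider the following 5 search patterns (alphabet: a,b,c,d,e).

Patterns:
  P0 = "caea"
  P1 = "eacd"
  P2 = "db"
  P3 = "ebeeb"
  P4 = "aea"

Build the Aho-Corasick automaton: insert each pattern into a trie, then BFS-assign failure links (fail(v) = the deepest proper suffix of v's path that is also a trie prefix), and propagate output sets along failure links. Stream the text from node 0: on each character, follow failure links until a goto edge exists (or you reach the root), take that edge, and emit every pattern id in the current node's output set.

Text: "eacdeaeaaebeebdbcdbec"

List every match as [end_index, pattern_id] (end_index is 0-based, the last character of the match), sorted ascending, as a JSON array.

Construct AC machine:
Trie (insert patterns):
  0='ε' goto a→15 c→1 d→9 e→5
  1='c' goto a→2
  2='ca' goto e→3
  3='cae' goto a→4
  4='caea' goto ·  ←P0
  5='e' goto a→6 b→11
  6='ea' goto c→7
  7='eac' goto d→8
  8='eacd' goto ·  ←P1
  9='d' goto b→10
  10='db' goto ·  ←P2
  11='eb' goto e→12
  12='ebe' goto e→13
  13='ebee' goto b→14
  14='ebeeb' goto ·  ←P3
  15='a' goto e→16
  16='ae' goto a→17
  17='aea' goto ·  ←P4

BFS fail/out derivation:
  fail(1) 'c': from fail(0)=0 chase 'c': 0 ⇒ 0;  out=∅∪out(0)=∅
  fail(5) 'e': from fail(0)=0 chase 'e': 0 ⇒ 0;  out=∅∪out(0)=∅
  fail(9) 'd': from fail(0)=0 chase 'd': 0 ⇒ 0;  out=∅∪out(0)=∅
  fail(15) 'a': from fail(0)=0 chase 'a': 0 ⇒ 0;  out=∅∪out(0)=∅
  fail(2) 'ca': from fail(1)=0 chase 'a': 0 ⇒ 15;  out=∅∪out(15)=∅
  fail(6) 'ea': from fail(5)=0 chase 'a': 0 ⇒ 15;  out=∅∪out(15)=∅
  fail(10) 'db': from fail(9)=0 chase 'b': 0 ⇒ 0;  out={2}∪out(0)={2}
  fail(11) 'eb': from fail(5)=0 chase 'b': 0 ⇒ 0;  out=∅∪out(0)=∅
  fail(16) 'ae': from fail(15)=0 chase 'e': 0 ⇒ 5;  out=∅∪out(5)=∅
  fail(3) 'cae': from fail(2)=15 chase 'e': 15 ⇒ 16;  out=∅∪out(16)=∅
  fail(7) 'eac': from fail(6)=15 chase 'c': 15→0 ⇒ 1;  out=∅∪out(1)=∅
  fail(12) 'ebe': from fail(11)=0 chase 'e': 0 ⇒ 5;  out=∅∪out(5)=∅
  fail(17) 'aea': from fail(16)=5 chase 'a': 5 ⇒ 6;  out={4}∪out(6)={4}
  fail(4) 'caea': from fail(3)=16 chase 'a': 16 ⇒ 17;  out={0}∪out(17)={0,4}
  fail(8) 'eacd': from fail(7)=1 chase 'd': 1→0 ⇒ 9;  out={1}∪out(9)={1}
  fail(13) 'ebee': from fail(12)=5 chase 'e': 5→0 ⇒ 5;  out=∅∪out(5)=∅
  fail(14) 'ebeeb': from fail(13)=5 chase 'b': 5 ⇒ 11;  out={3}∪out(11)={3}

Scan:
[0] read 'e'  n0⇒n5
[1] read 'a'  n5⇒n6
[2] read 'c'  n6⇒n7
[3] read 'd'  n7⇒n8  emit P1@[0:3]
[4] read 'e'  n8⇒n5 (via fail)
[5] read 'a'  n5⇒n6
[6] read 'e'  n6⇒n16 (via fail)
[7] read 'a'  n16⇒n17  emit P4@[5:7]
[8] read 'a'  n17⇒n15 (via fail)
[9] read 'e'  n15⇒n16
[10] read 'b'  n16⇒n11 (via fail)
[11] read 'e'  n11⇒n12
[12] read 'e'  n12⇒n13
[13] read 'b'  n13⇒n14  emit P3@[9:13]
[14] read 'd'  n14⇒n9 (via fail)
[15] read 'b'  n9⇒n10  emit P2@[14:15]
[16] read 'c'  n10⇒n1 (via fail)
[17] read 'd'  n1⇒n9 (via fail)
[18] read 'b'  n9⇒n10  emit P2@[17:18]
[19] read 'e'  n10⇒n5 (via fail)
[20] read 'c'  n5⇒n1 (via fail)

Matches: [[3,1],[7,4],[13,3],[15,2],[18,2]]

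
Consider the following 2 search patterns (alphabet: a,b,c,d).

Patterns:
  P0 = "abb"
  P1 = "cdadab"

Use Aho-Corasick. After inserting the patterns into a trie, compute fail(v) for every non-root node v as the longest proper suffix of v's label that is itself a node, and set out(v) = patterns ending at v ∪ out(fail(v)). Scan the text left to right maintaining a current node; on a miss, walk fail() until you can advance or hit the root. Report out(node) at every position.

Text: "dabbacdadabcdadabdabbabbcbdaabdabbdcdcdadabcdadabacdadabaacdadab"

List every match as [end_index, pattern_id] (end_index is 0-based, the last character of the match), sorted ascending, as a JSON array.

Build automaton:
Trie (insert patterns):
  n0 'ε': a→1 c→4
  n1 'a': b→2
  n2 'ab': b→3
  n3 'abb': ·  [P0 ends]
  n4 'c': d→5
  n5 'cd': a→6
  n6 'cda': d→7
  n7 'cdad': a→8
  n8 'cdada': b→9
  n9 'cdadab': ·  [P1 ends]

Failure links (BFS by depth):
  n1('a'): parent n0 fail=0; on 'a' 0 → fail=0;  out ∅∪∅=∅
  n4('c'): parent n0 fail=0; on 'c' 0 → fail=0;  out ∅∪∅=∅
  n2('ab'): parent n1 fail=0; on 'b' 0 → fail=0;  out ∅∪∅=∅
  n5('cd'): parent n4 fail=0; on 'd' 0 → fail=0;  out ∅∪∅=∅
  n3('abb'): parent n2 fail=0; on 'b' 0 → fail=0;  out {0}∪∅={0}
  n6('cda'): parent n5 fail=0; on 'a' 0 → fail=1;  out ∅∪∅=∅
  n7('cdad'): parent n6 fail=1; on 'd' 1→0 → fail=0;  out ∅∪∅=∅
  n8('cdada'): parent n7 fail=0; on 'a' 0 → fail=1;  out ∅∪∅=∅
  n9('cdadab'): parent n8 fail=1; on 'b' 1 → fail=2;  out {1}∪∅={1}

Text stream:
i=0 'd': node 0→0
i=1 'a': node 0→1
i=2 'b': node 1→2
i=3 'b': node 2→3  ** P0@[1:3]
i=4 'a': node 3→1 (via fail)
i=5 'c': node 1→4 (via fail)
i=6 'd': node 4→5
i=7 'a': node 5→6
i=8 'd': node 6→7
i=9 'a': node 7→8
i=10 'b': node 8→9  ** P1@[5:10]
i=11 'c': node 9→4 (via fail)
i=12 'd': node 4→5
i=13 'a': node 5→6
i=14 'd': node 6→7
i=15 'a': node 7→8
i=16 'b': node 8→9  ** P1@[11:16]
i=17 'd': node 9→0 (via fail)
i=18 'a': node 0→1
i=19 'b': node 1→2
i=20 'b': node 2→3  ** P0@[18:20]
i=21 'a': node 3→1 (via fail)
i=22 'b': node 1→2
i=23 'b': node 2→3  ** P0@[21:23]
i=24 'c': node 3→4 (via fail)
i=25 'b': node 4→0 (via fail)
i=26 'd': node 0→0
i=27 'a': node 0→1
i=28 'a': node 1→1 (via fail)
i=29 'b': node 1→2
i=30 'd': node 2→0 (via fail)
i=31 'a': node 0→1
i=32 'b': node 1→2
i=33 'b': node 2→3  ** P0@[31:33]
i=34 'd': node 3→0 (via fail)
i=35 'c': node 0→4
i=36 'd': node 4→5
i=37 'c': node 5→4 (via fail)
i=38 'd': node 4→5
i=39 'a': node 5→6
i=40 'd': node 6→7
i=41 'a': node 7→8
i=42 'b': node 8→9  ** P1@[37:42]
i=43 'c': node 9→4 (via fail)
i=44 'd': node 4→5
i=45 'a': node 5→6
i=46 'd': node 6→7
i=47 'a': node 7→8
i=48 'b': node 8→9  ** P1@[43:48]
i=49 'a': node 9→1 (via fail)
i=50 'c': node 1→4 (via fail)
i=51 'd': node 4→5
i=52 'a': node 5→6
i=53 'd': node 6→7
i=54 'a': node 7→8
i=55 'b': node 8→9  ** P1@[50:55]
i=56 'a': node 9→1 (via fail)
i=57 'a': node 1→1 (via fail)
i=58 'c': node 1→4 (via fail)
i=59 'd': node 4→5
i=60 'a': node 5→6
i=61 'd': node 6→7
i=62 'a': node 7→8
i=63 'b': node 8→9  ** P1@[58:63]

Result: [[3,0],[10,1],[16,1],[20,0],[23,0],[33,0],[42,1],[48,1],[55,1],[63,1]]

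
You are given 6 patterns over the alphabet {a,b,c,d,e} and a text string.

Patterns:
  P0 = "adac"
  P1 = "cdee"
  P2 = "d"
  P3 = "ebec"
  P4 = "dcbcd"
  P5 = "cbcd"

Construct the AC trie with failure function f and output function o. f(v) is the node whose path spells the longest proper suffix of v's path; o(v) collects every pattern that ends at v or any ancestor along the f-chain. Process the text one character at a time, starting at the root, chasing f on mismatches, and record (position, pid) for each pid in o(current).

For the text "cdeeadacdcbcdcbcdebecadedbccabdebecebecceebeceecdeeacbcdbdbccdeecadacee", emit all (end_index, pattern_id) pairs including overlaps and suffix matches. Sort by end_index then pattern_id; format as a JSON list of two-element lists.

Build:
Trie nodes:
  0='ε' goto a→1 c→5 d→9 e→10
  1='a' goto d→2
  2='ad' goto a→3
  3='ada' goto c→4
  4='adac' goto ·  [P0 ends]
  5='c' goto b→18 d→6
  6='cd' goto e→7
  7='cde' goto e→8
  8='cdee' goto ·  [P1 ends]
  9='d' goto c→14  [P2 ends]
  10='e' goto b→11
  11='eb' goto e→12
  12='ebe' goto c→13
  13='ebec' goto ·  [P3 ends]
  14='dc' goto b→15
  15='dcb' goto c→16
  16='dcbc' goto d→17
  17='dcbcd' goto ·  [P4 ends]
  18='cb' goto c→19
  19='cbc' goto d→20
  20='cbcd' goto ·  [P5 ends]

BFS fail/out derivation:
  n1('a'): parent n0 fail=0; on 'a' 0 → fail=0;  out ∅∪∅=∅
  n5('c'): parent n0 fail=0; on 'c' 0 → fail=0;  out ∅∪∅=∅
  n9('d'): parent n0 fail=0; on 'd' 0 → fail=0;  out {2}∪∅={2}
  n10('e'): parent n0 fail=0; on 'e' 0 → fail=0;  out ∅∪∅=∅
  n2('ad'): parent n1 fail=0; on 'd' 0 → fail=9;  out ∅∪{2}={2}
  n6('cd'): parent n5 fail=0; on 'd' 0 → fail=9;  out ∅∪{2}={2}
  n11('eb'): parent n10 fail=0; on 'b' 0 → fail=0;  out ∅∪∅=∅
  n14('dc'): parent n9 fail=0; on 'c' 0 → fail=5;  out ∅∪∅=∅
  n18('cb'): parent n5 fail=0; on 'b' 0 → fail=0;  out ∅∪∅=∅
  n3('ada'): parent n2 fail=9; on 'a' 9→0 → fail=1;  out ∅∪∅=∅
  n7('cde'): parent n6 fail=9; on 'e' 9→0 → fail=10;  out ∅∪∅=∅
  n12('ebe'): parent n11 fail=0; on 'e' 0 → fail=10;  out ∅∪∅=∅
  n15('dcb'): parent n14 fail=5; on 'b' 5 → fail=18;  out ∅∪∅=∅
  n19('cbc'): parent n18 fail=0; on 'c' 0 → fail=5;  out ∅∪∅=∅
  n4('adac'): parent n3 fail=1; on 'c' 1→0 → fail=5;  out {0}∪∅={0}
  n8('cdee'): parent n7 fail=10; on 'e' 10→0 → fail=10;  out {1}∪∅={1}
  n13('ebec'): parent n12 fail=10; on 'c' 10→0 → fail=5;  out {3}∪∅={3}
  n16('dcbc'): parent n15 fail=18; on 'c' 18 → fail=19;  out ∅∪∅=∅
  n20('cbcd'): parent n19 fail=5; on 'd' 5 → fail=6;  out {5}∪{2}={2,5}
  n17('dcbcd'): parent n16 fail=19; on 'd' 19 → fail=20;  out {4}∪{2,5}={2,4,5}

Text stream:
[0] read 'c'  n0⇒n5
[1] read 'd'  n5⇒n6  emit P2@[1:1]
[2] read 'e'  n6⇒n7
[3] read 'e'  n7⇒n8  emit P1@[0:3]
[4] read 'a'  n8⇒n1 ·f
[5] read 'd'  n1⇒n2  emit P2@[5:5]
[6] read 'a'  n2⇒n3
[7] read 'c'  n3⇒n4  emit P0@[4:7]
[8] read 'd'  n4⇒n6 ·f  emit P2@[8:8]
[9] read 'c'  n6⇒n14 ·f
[10] read 'b'  n14⇒n15
[11] read 'c'  n15⇒n16
[12] read 'd'  n16⇒n17  emit P2@[12:12],P4@[8:12],P5@[9:12]
[13] read 'c'  n17⇒n14 ·f
[14] read 'b'  n14⇒n15
[15] read 'c'  n15⇒n16
[16] read 'd'  n16⇒n17  emit P2@[16:16],P4@[12:16],P5@[13:16]
[17] read 'e'  n17⇒n7 ·f
[18] read 'b'  n7⇒n11 ·f
[19] read 'e'  n11⇒n12
[20] read 'c'  n12⇒n13  emit P3@[17:20]
[21] read 'a'  n13⇒n1 ·f
[22] read 'd'  n1⇒n2  emit P2@[22:22]
[23] read 'e'  n2⇒n10 ·f
[24] read 'd'  n10⇒n9 ·f  emit P2@[24:24]
[25] read 'b'  n9⇒n0 ·f
[26] read 'c'  n0⇒n5
[27] read 'c'  n5⇒n5 ·f
[28] read 'a'  n5⇒n1 ·f
[29] read 'b'  n1⇒n0 ·f
[30] read 'd'  n0⇒n9  emit P2@[30:30]
[31] read 'e'  n9⇒n10 ·f
[32] read 'b'  n10⇒n11
[33] read 'e'  n11⇒n12
[34] read 'c'  n12⇒n13  emit P3@[31:34]
[35] read 'e'  n13⇒n10 ·f
[36] read 'b'  n10⇒n11
[37] read 'e'  n11⇒n12
[38] read 'c'  n12⇒n13  emit P3@[35:38]
[39] read 'c'  n13⇒n5 ·f
[40] read 'e'  n5⇒n10 ·f
[41] read 'e'  n10⇒n10 ·f
[42] read 'b'  n10⇒n11
[43] read 'e'  n11⇒n12
[44] read 'c'  n12⇒n13  emit P3@[41:44]
[45] read 'e'  n13⇒n10 ·f
[46] read 'e'  n10⇒n10 ·f
[47] read 'c'  n10⇒n5 ·f
[48] read 'd'  n5⇒n6  emit P2@[48:48]
[49] read 'e'  n6⇒n7
[50] read 'e'  n7⇒n8  emit P1@[47:50]
[51] read 'a'  n8⇒n1 ·f
[52] read 'c'  n1⇒n5 ·f
[53] read 'b'  n5⇒n18
[54] read 'c'  n18⇒n19
[55] read 'd'  n19⇒n20  emit P2@[55:55],P5@[52:55]
[56] read 'b'  n20⇒n0 ·f
[57] read 'd'  n0⇒n9  emit P2@[57:57]
[58] read 'b'  n9⇒n0 ·f
[59] read 'c'  n0⇒n5
[60] read 'c'  n5⇒n5 ·f
[61] read 'd'  n5⇒n6  emit P2@[61:61]
[62] read 'e'  n6⇒n7
[63] read 'e'  n7⇒n8  emit P1@[60:63]
[64] read 'c'  n8⇒n5 ·f
[65] read 'a'  n5⇒n1 ·f
[66] read 'd'  n1⇒n2  emit P2@[66:66]
[67] read 'a'  n2⇒n3
[68] read 'c'  n3⇒n4  emit P0@[65:68]
[69] read 'e'  n4⇒n10 ·f
[70] read 'e'  n10⇒n10 ·f

Matches: [[1,2],[3,1],[5,2],[7,0],[8,2],[12,2],[12,4],[12,5],[16,2],[16,4],[16,5],[20,3],[22,2],[24,2],[30,2],[34,3],[38,3],[44,3],[48,2],[50,1],[55,2],[55,5],[57,2],[61,2],[63,1],[66,2],[68,0]]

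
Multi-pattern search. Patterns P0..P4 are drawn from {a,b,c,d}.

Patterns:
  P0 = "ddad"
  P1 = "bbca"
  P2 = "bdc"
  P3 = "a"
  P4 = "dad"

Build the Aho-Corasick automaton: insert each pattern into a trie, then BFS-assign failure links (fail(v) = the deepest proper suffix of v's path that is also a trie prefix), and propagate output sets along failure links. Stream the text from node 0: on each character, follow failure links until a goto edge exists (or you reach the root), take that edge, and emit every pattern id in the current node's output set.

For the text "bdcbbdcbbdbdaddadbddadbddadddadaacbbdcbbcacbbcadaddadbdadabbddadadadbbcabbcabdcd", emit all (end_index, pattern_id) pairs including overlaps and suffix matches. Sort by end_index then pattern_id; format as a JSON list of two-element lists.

Construct AC machine:
Trie nodes:
  0='ε' goto a→11 b→5 d→1
  1='d' goto a→12 d→2
  2='dd' goto a→3
  3='dda' goto d→4
  4='ddad' goto ·  [P0 ends]
  5='b' goto b→6 d→9
  6='bb' goto c→7
  7='bbc' goto a→8
  8='bbca' goto ·  [P1 ends]
  9='bd' goto c→10
  10='bdc' goto ·  [P2 ends]
  11='a' goto ·  [P3 ends]
  12='da' goto d→13
  13='dad' goto ·  [P4 ends]

BFS fail/out derivation:
  n1('d'): parent n0 fail=0; on 'd' 0 → fail=0;  out ∅∪∅=∅
  n5('b'): parent n0 fail=0; on 'b' 0 → fail=0;  out ∅∪∅=∅
  n11('a'): parent n0 fail=0; on 'a' 0 → fail=0;  out {3}∪∅={3}
  n2('dd'): parent n1 fail=0; on 'd' 0 → fail=1;  out ∅∪∅=∅
  n6('bb'): parent n5 fail=0; on 'b' 0 → fail=5;  out ∅∪∅=∅
  n9('bd'): parent n5 fail=0; on 'd' 0 → fail=1;  out ∅∪∅=∅
  n12('da'): parent n1 fail=0; on 'a' 0 → fail=11;  out ∅∪{3}={3}
  n3('dda'): parent n2 fail=1; on 'a' 1 → fail=12;  out ∅∪{3}={3}
  n7('bbc'): parent n6 fail=5; on 'c' 5→0 → fail=0;  out ∅∪∅=∅
  n10('bdc'): parent n9 fail=1; on 'c' 1→0 → fail=0;  out {2}∪∅={2}
  n13('dad'): parent n12 fail=11; on 'd' 11→0 → fail=1;  out {4}∪∅={4}
  n4('ddad'): parent n3 fail=12; on 'd' 12 → fail=13;  out {0}∪{4}={0,4}
  n8('bbca'): parent n7 fail=0; on 'a' 0 → fail=11;  out {1}∪{3}={1,3}

Scan:
[0] read 'b'  n0⇒n5
[1] read 'd'  n5⇒n9
[2] read 'c'  n9⇒n10  → match P2@[0:2]
[3] read 'b'  n10⇒n5 (fail-walked)
[4] read 'b'  n5⇒n6
[5] read 'd'  n6⇒n9 (fail-walked)
[6] read 'c'  n9⇒n10  → match P2@[4:6]
[7] read 'b'  n10⇒n5 (fail-walked)
[8] read 'b'  n5⇒n6
[9] read 'd'  n6⇒n9 (fail-walked)
[10] read 'b'  n9⇒n5 (fail-walked)
[11] read 'd'  n5⇒n9
[12] read 'a'  n9⇒n12 (fail-walked)  → match P3@[12:12]
[13] read 'd'  n12⇒n13  → match P4@[11:13]
[14] read 'd'  n13⇒n2 (fail-walked)
[15] read 'a'  n2⇒n3  → match P3@[15:15]
[16] read 'd'  n3⇒n4  → match P0@[13:16],P4@[14:16]
[17] read 'b'  n4⇒n5 (fail-walked)
[18] read 'd'  n5⇒n9
[19] read 'd'  n9⇒n2 (fail-walked)
[20] read 'a'  n2⇒n3  → match P3@[20:20]
[21] read 'd'  n3⇒n4  → match P0@[18:21],P4@[19:21]
[22] read 'b'  n4⇒n5 (fail-walked)
[23] read 'd'  n5⇒n9
[24] read 'd'  n9⇒n2 (fail-walked)
[25] read 'a'  n2⇒n3  → match P3@[25:25]
[26] read 'd'  n3⇒n4  → match P0@[23:26],P4@[24:26]
[27] read 'd'  n4⇒n2 (fail-walked)
[28] read 'd'  n2⇒n2 (fail-walked)
[29] read 'a'  n2⇒n3  → match P3@[29:29]
[30] read 'd'  n3⇒n4  → match P0@[27:30],P4@[28:30]
[31] read 'a'  n4⇒n12 (fail-walked)  → match P3@[31:31]
[32] read 'a'  n12⇒n11 (fail-walked)  → match P3@[32:32]
[33] read 'c'  n11⇒n0 (fail-walked)
[34] read 'b'  n0⇒n5
[35] read 'b'  n5⇒n6
[36] read 'd'  n6⇒n9 (fail-walked)
[37] read 'c'  n9⇒n10  → match P2@[35:37]
[38] read 'b'  n10⇒n5 (fail-walked)
[39] read 'b'  n5⇒n6
[40] read 'c'  n6⇒n7
[41] read 'a'  n7⇒n8  → match P1@[38:41],P3@[41:41]
[42] read 'c'  n8⇒n0 (fail-walked)
[43] read 'b'  n0⇒n5
[44] read 'b'  n5⇒n6
[45] read 'c'  n6⇒n7
[46] read 'a'  n7⇒n8  → match P1@[43:46],P3@[46:46]
[47] read 'd'  n8⇒n1 (fail-walked)
[48] read 'a'  n1⇒n12  → match P3@[48:48]
[49] read 'd'  n12⇒n13  → match P4@[47:49]
[50] read 'd'  n13⇒n2 (fail-walked)
[51] read 'a'  n2⇒n3  → match P3@[51:51]
[52] read 'd'  n3⇒n4  → match P0@[49:52],P4@[50:52]
[53] read 'b'  n4⇒n5 (fail-walked)
[54] read 'd'  n5⇒n9
[55] read 'a'  n9⇒n12 (fail-walked)  → match P3@[55:55]
[56] read 'd'  n12⇒n13  → match P4@[54:56]
[57] read 'a'  n13⇒n12 (fail-walked)  → match P3@[57:57]
[58] read 'b'  n12⇒n5 (fail-walked)
[59] read 'b'  n5⇒n6
[60] read 'd'  n6⇒n9 (fail-walked)
[61] read 'd'  n9⇒n2 (fail-walked)
[62] read 'a'  n2⇒n3  → match P3@[62:62]
[63] read 'd'  n3⇒n4  → match P0@[60:63],P4@[61:63]
[64] read 'a'  n4⇒n12 (fail-walked)  → match P3@[64:64]
[65] read 'd'  n12⇒n13  → match P4@[63:65]
[66] read 'a'  n13⇒n12 (fail-walked)  → match P3@[66:66]
[67] read 'd'  n12⇒n13  → match P4@[65:67]
[68] read 'b'  n13⇒n5 (fail-walked)
[69] read 'b'  n5⇒n6
[70] read 'c'  n6⇒n7
[71] read 'a'  n7⇒n8  → match P1@[68:71],P3@[71:71]
[72] read 'b'  n8⇒n5 (fail-walked)
[73] read 'b'  n5⇒n6
[74] read 'c'  n6⇒n7
[75] read 'a'  n7⇒n8  → match P1@[72:75],P3@[75:75]
[76] read 'b'  n8⇒n5 (fail-walked)
[77] read 'd'  n5⇒n9
[78] read 'c'  n9⇒n10  → match P2@[76:78]
[79] read 'd'  n10⇒n1 (fail-walked)

All matches (sorted): [[2,2],[6,2],[12,3],[13,4],[15,3],[16,0],[16,4],[20,3],[21,0],[21,4],[25,3],[26,0],[26,4],[29,3],[30,0],[30,4],[31,3],[32,3],[37,2],[41,1],[41,3],[46,1],[46,3],[48,3],[49,4],[51,3],[52,0],[52,4],[55,3],[56,4],[57,3],[62,3],[63,0],[63,4],[64,3],[65,4],[66,3],[67,4],[71,1],[71,3],[75,1],[75,3],[78,2]]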